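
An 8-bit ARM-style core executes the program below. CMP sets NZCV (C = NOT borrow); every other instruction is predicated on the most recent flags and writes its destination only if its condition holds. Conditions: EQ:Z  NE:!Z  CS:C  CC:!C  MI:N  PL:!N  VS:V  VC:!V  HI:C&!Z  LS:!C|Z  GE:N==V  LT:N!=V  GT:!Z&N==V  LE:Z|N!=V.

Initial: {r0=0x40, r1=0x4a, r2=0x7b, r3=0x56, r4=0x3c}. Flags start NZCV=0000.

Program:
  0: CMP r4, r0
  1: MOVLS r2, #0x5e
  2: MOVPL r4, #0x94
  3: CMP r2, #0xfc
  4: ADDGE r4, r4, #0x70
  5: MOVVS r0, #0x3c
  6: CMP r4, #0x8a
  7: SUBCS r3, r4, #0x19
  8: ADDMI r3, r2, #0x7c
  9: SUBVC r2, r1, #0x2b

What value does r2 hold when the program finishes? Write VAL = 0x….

0: ✓ CMP  NZCV=1000
1: ✓ MOVLS  r2←0x5e
2: · MOVPL
3: ✓ CMP  NZCV=0000
4: ✓ ADDGE  r4←0xac
5: · MOVVS
6: ✓ CMP  NZCV=0010
7: ✓ SUBCS  r3←0x93
8: · ADDMI
9: ✓ SUBVC  r2←0x1f

VAL = 0x1f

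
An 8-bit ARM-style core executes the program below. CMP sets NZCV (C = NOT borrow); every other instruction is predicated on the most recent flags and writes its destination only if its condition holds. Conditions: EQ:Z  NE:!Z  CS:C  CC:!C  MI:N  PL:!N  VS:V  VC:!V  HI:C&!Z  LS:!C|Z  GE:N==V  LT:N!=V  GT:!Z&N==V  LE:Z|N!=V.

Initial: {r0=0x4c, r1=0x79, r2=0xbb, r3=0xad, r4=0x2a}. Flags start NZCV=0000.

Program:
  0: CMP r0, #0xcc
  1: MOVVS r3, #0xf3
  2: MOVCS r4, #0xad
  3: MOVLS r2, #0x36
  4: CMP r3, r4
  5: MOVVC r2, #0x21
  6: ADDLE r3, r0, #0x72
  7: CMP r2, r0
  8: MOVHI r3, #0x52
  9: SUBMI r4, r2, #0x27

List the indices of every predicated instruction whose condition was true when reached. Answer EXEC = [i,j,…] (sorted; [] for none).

0: ✓ CMP  NZCV=1001
1: ✓ MOVVS  r3←0xf3
2: · MOVCS
3: ✓ MOVLS  r2←0x36
4: ✓ CMP  NZCV=1010
5: ✓ MOVVC  r2←0x21
6: ✓ ADDLE  r3←0xbe
7: ✓ CMP  NZCV=1000
8: · MOVHI
9: ✓ SUBMI  r4←0xfa

EXEC = [1,3,5,6,9]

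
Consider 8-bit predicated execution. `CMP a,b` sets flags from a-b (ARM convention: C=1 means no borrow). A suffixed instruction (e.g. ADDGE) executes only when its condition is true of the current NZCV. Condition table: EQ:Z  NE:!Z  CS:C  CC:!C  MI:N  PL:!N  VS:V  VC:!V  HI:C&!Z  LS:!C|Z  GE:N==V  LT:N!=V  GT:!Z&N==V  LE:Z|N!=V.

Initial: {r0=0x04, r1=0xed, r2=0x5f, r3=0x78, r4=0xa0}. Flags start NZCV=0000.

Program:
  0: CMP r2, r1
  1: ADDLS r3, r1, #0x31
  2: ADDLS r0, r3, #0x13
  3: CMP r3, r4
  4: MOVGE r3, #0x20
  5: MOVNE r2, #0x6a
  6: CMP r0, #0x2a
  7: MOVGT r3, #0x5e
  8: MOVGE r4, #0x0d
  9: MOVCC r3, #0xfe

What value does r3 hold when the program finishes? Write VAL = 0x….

0: ✓ CMP  NZCV=0000
1: ✓ ADDLS  r3←0x1e
2: ✓ ADDLS  r0←0x31
3: ✓ CMP  NZCV=0000
4: ✓ MOVGE  r3←0x20
5: ✓ MOVNE  r2←0x6a
6: ✓ CMP  NZCV=0010
7: ✓ MOVGT  r3←0x5e
8: ✓ MOVGE  r4←0x0d
9: · MOVCC

VAL = 0x5e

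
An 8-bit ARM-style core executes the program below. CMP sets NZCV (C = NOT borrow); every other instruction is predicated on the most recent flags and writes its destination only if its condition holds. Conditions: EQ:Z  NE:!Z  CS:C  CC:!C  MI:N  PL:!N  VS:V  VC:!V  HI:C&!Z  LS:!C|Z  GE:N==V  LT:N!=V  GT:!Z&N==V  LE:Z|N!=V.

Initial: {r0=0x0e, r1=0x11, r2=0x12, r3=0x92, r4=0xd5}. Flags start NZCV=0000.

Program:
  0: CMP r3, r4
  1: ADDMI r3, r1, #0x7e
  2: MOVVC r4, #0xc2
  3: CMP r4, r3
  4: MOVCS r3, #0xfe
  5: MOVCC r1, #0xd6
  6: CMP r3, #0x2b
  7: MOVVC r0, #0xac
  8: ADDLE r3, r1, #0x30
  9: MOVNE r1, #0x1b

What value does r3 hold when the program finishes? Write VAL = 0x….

[0] flags=1000 → (cmp)
[1] flags=1000 MI?T → r3=0x8f
[2] flags=1000 VC?T → r4=0xc2
[3] flags=0010 → (cmp)
[4] flags=0010 CS?T → r3=0xfe
[5] flags=0010 CC?F → skip
[6] flags=1010 → (cmp)
[7] flags=1010 VC?T → r0=0xac
[8] flags=1010 LE?T → r3=0x41
[9] flags=1010 NE?T → r1=0x1b

VAL = 0x41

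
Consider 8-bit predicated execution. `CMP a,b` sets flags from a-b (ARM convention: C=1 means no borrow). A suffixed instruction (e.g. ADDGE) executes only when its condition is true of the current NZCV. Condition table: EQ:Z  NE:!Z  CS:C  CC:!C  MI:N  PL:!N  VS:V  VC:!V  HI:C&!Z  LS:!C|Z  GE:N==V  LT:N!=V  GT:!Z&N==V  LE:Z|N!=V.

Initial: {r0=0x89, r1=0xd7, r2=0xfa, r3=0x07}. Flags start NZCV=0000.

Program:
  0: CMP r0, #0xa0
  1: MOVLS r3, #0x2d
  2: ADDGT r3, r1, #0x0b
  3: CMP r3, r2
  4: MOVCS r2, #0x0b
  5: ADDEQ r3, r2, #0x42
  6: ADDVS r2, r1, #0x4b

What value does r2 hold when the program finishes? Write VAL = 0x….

VAL = 0xfa

[0] flags=1000 → (cmp)
[1] flags=1000 LS?T → r3=0x2d
[2] flags=1000 GT?F → skip
[3] flags=0000 → (cmp)
[4] flags=0000 CS?F → skip
[5] flags=0000 EQ?F → skip
[6] flags=0000 VS?F → skip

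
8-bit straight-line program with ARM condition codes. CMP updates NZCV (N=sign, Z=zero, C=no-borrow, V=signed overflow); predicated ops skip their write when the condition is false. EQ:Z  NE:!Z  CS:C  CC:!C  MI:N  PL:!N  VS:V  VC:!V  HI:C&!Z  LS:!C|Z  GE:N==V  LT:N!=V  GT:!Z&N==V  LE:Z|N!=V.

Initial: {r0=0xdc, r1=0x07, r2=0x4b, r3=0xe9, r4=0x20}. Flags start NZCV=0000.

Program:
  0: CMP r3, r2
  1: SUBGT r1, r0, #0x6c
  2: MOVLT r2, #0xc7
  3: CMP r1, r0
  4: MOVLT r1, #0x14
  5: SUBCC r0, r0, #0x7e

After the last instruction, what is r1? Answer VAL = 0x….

0: ✓ CMP  NZCV=1010
1: · SUBGT
2: ✓ MOVLT  r2←0xc7
3: ✓ CMP  NZCV=0000
4: · MOVLT
5: ✓ SUBCC  r0←0x5e

VAL = 0x07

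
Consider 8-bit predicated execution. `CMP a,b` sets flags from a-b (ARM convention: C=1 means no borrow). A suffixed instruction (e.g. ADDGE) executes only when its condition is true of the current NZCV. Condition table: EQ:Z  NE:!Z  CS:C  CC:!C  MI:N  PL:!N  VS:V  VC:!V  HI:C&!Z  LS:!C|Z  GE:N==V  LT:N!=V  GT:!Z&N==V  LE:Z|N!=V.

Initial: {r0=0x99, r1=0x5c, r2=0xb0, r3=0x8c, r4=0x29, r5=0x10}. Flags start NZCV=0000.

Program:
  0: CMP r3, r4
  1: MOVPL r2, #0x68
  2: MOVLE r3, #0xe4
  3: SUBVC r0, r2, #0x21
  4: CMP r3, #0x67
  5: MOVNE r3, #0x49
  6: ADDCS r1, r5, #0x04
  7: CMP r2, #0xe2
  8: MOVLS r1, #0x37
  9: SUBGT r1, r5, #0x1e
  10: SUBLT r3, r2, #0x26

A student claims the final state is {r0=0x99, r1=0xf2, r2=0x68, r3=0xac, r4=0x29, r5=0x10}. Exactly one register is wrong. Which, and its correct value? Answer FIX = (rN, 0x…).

FIX = (r3, 0x49)

0: ✓ CMP  NZCV=0011
1: ✓ MOVPL  r2←0x68
2: ✓ MOVLE  r3←0xe4
3: · SUBVC
4: ✓ CMP  NZCV=0011
5: ✓ MOVNE  r3←0x49
6: ✓ ADDCS  r1←0x14
7: ✓ CMP  NZCV=1001
8: ✓ MOVLS  r1←0x37
9: ✓ SUBGT  r1←0xf2
10: · SUBLT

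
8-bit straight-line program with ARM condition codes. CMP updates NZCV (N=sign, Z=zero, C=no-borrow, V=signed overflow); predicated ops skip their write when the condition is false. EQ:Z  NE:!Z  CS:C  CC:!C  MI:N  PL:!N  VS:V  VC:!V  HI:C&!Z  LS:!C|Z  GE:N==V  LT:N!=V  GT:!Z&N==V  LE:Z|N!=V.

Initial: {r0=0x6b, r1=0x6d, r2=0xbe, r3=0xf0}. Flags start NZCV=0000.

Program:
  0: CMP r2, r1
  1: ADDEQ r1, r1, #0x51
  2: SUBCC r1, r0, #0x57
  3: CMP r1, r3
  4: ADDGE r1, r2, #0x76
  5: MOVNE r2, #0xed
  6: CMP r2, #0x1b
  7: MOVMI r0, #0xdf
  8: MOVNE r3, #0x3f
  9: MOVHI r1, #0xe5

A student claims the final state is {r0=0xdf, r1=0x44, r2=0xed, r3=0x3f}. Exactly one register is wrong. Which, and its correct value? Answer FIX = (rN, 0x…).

FIX = (r1, 0xe5)

[0] flags=0011 → (cmp)
[1] flags=0011 EQ?F → skip
[2] flags=0011 CC?F → skip
[3] flags=0000 → (cmp)
[4] flags=0000 GE?T → r1=0x34
[5] flags=0000 NE?T → r2=0xed
[6] flags=1010 → (cmp)
[7] flags=1010 MI?T → r0=0xdf
[8] flags=1010 NE?T → r3=0x3f
[9] flags=1010 HI?T → r1=0xe5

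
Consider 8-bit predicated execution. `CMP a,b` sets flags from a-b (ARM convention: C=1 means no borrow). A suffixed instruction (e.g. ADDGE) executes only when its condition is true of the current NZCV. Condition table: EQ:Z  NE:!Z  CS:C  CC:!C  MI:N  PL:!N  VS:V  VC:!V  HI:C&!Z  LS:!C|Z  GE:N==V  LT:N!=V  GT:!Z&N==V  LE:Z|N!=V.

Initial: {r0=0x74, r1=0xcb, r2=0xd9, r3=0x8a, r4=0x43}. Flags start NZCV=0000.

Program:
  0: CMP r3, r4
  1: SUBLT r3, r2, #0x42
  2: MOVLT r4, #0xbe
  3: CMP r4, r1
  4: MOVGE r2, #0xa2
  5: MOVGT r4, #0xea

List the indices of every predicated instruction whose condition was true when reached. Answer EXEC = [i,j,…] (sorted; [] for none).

[0] flags=0011 → (cmp)
[1] flags=0011 LT?T → r3=0x97
[2] flags=0011 LT?T → r4=0xbe
[3] flags=1000 → (cmp)
[4] flags=1000 GE?F → skip
[5] flags=1000 GT?F → skip

EXEC = [1,2]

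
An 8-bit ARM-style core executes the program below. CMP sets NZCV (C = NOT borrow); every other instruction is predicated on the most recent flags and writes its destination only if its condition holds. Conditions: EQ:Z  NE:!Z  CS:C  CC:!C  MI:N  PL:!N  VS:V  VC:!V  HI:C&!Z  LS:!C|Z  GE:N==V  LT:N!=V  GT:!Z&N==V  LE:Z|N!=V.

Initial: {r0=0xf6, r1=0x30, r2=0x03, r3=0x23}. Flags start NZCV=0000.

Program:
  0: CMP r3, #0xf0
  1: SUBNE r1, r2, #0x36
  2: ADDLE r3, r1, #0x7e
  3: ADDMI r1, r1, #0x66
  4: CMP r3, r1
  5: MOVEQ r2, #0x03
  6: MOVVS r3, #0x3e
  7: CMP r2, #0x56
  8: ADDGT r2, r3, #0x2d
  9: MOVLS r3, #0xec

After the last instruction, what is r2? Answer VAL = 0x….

VAL = 0x03

0: ✓ CMP  NZCV=0000
1: ✓ SUBNE  r1←0xcd
2: · ADDLE
3: · ADDMI
4: ✓ CMP  NZCV=0000
5: · MOVEQ
6: · MOVVS
7: ✓ CMP  NZCV=1000
8: · ADDGT
9: ✓ MOVLS  r3←0xec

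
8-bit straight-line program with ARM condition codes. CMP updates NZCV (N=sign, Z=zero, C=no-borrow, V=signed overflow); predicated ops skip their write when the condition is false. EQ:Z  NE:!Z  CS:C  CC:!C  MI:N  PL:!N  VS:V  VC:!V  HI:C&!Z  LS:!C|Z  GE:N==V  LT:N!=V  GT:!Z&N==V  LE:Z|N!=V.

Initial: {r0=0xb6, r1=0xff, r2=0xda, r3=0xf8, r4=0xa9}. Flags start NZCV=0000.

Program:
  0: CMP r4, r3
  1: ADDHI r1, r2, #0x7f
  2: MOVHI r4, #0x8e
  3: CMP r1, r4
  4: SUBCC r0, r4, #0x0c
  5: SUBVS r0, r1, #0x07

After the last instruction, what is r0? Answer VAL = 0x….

VAL = 0xb6

[0] flags=1000 → (cmp)
[1] flags=1000 HI?F → skip
[2] flags=1000 HI?F → skip
[3] flags=0010 → (cmp)
[4] flags=0010 CC?F → skip
[5] flags=0010 VS?F → skip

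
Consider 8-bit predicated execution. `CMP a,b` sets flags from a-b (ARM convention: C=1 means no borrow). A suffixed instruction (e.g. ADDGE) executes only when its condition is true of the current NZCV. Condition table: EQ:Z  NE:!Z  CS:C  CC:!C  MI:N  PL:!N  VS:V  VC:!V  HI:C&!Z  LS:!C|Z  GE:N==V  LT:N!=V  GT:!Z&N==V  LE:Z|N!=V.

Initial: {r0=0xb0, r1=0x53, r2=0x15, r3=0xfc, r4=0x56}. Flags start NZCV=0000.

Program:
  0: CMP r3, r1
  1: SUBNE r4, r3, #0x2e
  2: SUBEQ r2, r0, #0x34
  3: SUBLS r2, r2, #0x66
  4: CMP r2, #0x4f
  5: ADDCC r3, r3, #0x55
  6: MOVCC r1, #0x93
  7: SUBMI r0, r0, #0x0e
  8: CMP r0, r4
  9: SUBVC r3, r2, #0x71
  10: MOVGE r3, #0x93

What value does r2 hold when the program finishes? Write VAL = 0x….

0: ✓ CMP  NZCV=1010
1: ✓ SUBNE  r4←0xce
2: · SUBEQ
3: · SUBLS
4: ✓ CMP  NZCV=1000
5: ✓ ADDCC  r3←0x51
6: ✓ MOVCC  r1←0x93
7: ✓ SUBMI  r0←0xa2
8: ✓ CMP  NZCV=1000
9: ✓ SUBVC  r3←0xa4
10: · MOVGE

VAL = 0x15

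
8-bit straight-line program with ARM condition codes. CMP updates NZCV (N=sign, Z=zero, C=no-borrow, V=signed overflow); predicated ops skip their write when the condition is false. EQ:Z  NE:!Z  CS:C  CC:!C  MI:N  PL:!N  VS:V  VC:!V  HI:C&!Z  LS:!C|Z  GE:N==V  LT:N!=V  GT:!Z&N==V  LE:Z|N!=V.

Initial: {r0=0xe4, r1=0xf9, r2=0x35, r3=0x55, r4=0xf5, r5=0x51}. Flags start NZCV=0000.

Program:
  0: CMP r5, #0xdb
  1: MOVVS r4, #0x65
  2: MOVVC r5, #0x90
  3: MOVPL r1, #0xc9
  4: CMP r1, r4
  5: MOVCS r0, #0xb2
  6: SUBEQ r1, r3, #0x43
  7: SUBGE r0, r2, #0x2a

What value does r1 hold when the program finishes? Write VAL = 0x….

VAL = 0xc9

0: ✓ CMP  NZCV=0000
1: · MOVVS
2: ✓ MOVVC  r5←0x90
3: ✓ MOVPL  r1←0xc9
4: ✓ CMP  NZCV=1000
5: · MOVCS
6: · SUBEQ
7: · SUBGE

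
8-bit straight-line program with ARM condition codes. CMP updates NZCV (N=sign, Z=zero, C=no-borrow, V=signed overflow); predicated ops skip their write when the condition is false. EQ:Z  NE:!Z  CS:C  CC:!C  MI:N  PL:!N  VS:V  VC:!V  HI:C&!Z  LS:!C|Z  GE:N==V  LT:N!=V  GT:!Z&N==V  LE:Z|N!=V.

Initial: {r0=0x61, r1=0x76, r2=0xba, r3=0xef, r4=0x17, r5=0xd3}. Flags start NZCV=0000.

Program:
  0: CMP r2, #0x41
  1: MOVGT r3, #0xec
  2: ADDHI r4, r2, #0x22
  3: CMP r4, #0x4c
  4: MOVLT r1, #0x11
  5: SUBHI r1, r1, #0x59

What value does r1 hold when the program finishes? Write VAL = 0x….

VAL = 0xb8

[0] flags=0011 → (cmp)
[1] flags=0011 GT?F → skip
[2] flags=0011 HI?T → r4=0xdc
[3] flags=1010 → (cmp)
[4] flags=1010 LT?T → r1=0x11
[5] flags=1010 HI?T → r1=0xb8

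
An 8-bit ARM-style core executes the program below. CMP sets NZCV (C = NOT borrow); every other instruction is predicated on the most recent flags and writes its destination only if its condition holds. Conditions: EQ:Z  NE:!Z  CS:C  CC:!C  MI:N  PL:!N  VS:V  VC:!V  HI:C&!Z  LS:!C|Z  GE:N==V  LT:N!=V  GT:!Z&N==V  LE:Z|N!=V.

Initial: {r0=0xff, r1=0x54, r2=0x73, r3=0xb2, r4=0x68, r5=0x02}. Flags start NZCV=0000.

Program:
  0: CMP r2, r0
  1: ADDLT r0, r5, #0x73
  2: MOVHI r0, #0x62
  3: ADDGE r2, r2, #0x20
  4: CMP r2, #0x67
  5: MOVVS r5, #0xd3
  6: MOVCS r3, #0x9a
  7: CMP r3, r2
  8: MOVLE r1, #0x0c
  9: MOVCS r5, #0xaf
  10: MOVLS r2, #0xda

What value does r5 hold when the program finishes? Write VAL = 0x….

0: ✓ CMP  NZCV=0000
1: · ADDLT
2: · MOVHI
3: ✓ ADDGE  r2←0x93
4: ✓ CMP  NZCV=0011
5: ✓ MOVVS  r5←0xd3
6: ✓ MOVCS  r3←0x9a
7: ✓ CMP  NZCV=0010
8: · MOVLE
9: ✓ MOVCS  r5←0xaf
10: · MOVLS

VAL = 0xaf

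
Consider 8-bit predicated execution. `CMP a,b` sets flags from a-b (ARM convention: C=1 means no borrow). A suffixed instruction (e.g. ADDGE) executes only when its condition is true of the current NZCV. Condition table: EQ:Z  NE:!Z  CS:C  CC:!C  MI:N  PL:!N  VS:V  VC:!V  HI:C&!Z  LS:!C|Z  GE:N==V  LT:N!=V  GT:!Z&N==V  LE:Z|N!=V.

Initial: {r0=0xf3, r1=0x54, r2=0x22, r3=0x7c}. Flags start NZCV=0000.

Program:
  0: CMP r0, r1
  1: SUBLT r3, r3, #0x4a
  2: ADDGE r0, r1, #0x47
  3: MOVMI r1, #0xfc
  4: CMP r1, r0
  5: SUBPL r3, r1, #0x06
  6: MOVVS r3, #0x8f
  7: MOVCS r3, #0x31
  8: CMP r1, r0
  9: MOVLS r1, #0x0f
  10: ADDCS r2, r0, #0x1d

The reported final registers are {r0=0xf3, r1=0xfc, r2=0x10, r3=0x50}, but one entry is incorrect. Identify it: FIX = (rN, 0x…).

[0] flags=1010 → (cmp)
[1] flags=1010 LT?T → r3=0x32
[2] flags=1010 GE?F → skip
[3] flags=1010 MI?T → r1=0xfc
[4] flags=0010 → (cmp)
[5] flags=0010 PL?T → r3=0xf6
[6] flags=0010 VS?F → skip
[7] flags=0010 CS?T → r3=0x31
[8] flags=0010 → (cmp)
[9] flags=0010 LS?F → skip
[10] flags=0010 CS?T → r2=0x10

FIX = (r3, 0x31)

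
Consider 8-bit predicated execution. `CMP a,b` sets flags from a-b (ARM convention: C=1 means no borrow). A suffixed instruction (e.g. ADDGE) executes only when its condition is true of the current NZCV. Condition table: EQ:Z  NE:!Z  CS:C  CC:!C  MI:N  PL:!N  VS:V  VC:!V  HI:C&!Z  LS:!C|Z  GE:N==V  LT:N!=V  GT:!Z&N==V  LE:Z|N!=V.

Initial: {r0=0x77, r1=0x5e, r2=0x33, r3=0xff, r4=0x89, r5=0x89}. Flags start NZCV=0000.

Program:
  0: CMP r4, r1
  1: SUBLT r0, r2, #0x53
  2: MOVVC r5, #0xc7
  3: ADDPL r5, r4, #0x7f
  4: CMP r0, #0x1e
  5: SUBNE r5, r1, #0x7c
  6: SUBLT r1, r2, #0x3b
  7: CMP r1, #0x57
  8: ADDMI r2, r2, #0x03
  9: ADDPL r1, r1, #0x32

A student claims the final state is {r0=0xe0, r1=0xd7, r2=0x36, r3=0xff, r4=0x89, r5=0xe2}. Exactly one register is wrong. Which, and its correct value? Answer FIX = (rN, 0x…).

[0] flags=0011 → (cmp)
[1] flags=0011 LT?T → r0=0xe0
[2] flags=0011 VC?F → skip
[3] flags=0011 PL?T → r5=0x08
[4] flags=1010 → (cmp)
[5] flags=1010 NE?T → r5=0xe2
[6] flags=1010 LT?T → r1=0xf8
[7] flags=1010 → (cmp)
[8] flags=1010 MI?T → r2=0x36
[9] flags=1010 PL?F → skip

FIX = (r1, 0xf8)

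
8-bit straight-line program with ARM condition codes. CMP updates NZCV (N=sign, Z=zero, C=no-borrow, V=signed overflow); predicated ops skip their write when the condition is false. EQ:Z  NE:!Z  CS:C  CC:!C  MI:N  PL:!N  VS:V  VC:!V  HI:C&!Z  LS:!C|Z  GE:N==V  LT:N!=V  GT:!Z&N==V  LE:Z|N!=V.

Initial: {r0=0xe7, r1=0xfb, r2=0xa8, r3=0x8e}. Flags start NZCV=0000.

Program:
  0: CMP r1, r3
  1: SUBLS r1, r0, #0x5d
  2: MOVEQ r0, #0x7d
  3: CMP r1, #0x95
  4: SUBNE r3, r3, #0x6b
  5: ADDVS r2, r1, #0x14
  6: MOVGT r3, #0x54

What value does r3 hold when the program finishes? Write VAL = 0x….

VAL = 0x54

0: ✓ CMP  NZCV=0010
1: · SUBLS
2: · MOVEQ
3: ✓ CMP  NZCV=0010
4: ✓ SUBNE  r3←0x23
5: · ADDVS
6: ✓ MOVGT  r3←0x54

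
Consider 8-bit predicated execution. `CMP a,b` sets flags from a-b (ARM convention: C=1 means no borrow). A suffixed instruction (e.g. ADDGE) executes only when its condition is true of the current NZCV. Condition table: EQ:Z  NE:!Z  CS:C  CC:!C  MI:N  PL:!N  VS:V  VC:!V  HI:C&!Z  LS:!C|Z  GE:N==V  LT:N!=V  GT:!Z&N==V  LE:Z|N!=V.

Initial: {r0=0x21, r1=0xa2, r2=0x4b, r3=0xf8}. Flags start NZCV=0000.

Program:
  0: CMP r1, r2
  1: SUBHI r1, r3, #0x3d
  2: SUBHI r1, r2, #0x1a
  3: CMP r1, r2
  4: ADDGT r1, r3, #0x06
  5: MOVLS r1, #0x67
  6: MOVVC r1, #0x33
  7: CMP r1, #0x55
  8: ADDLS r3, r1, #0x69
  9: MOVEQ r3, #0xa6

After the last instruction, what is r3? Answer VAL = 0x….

VAL = 0x9c

[0] flags=0011 → (cmp)
[1] flags=0011 HI?T → r1=0xbb
[2] flags=0011 HI?T → r1=0x31
[3] flags=1000 → (cmp)
[4] flags=1000 GT?F → skip
[5] flags=1000 LS?T → r1=0x67
[6] flags=1000 VC?T → r1=0x33
[7] flags=1000 → (cmp)
[8] flags=1000 LS?T → r3=0x9c
[9] flags=1000 EQ?F → skip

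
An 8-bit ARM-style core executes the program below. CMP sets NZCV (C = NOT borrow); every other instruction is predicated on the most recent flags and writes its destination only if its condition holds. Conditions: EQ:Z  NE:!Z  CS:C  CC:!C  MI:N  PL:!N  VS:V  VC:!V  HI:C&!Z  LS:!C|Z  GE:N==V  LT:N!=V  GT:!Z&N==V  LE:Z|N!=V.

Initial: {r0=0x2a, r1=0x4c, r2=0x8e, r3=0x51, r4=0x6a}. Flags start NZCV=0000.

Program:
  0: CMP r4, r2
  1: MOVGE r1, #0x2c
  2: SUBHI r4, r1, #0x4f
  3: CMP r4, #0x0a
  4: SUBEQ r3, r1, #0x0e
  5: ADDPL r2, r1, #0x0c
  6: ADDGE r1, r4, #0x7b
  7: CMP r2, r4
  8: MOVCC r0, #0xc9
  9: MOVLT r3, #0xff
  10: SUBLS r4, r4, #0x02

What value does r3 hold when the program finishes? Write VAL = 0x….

VAL = 0xff

0: ✓ CMP  NZCV=1001
1: ✓ MOVGE  r1←0x2c
2: · SUBHI
3: ✓ CMP  NZCV=0010
4: · SUBEQ
5: ✓ ADDPL  r2←0x38
6: ✓ ADDGE  r1←0xe5
7: ✓ CMP  NZCV=1000
8: ✓ MOVCC  r0←0xc9
9: ✓ MOVLT  r3←0xff
10: ✓ SUBLS  r4←0x68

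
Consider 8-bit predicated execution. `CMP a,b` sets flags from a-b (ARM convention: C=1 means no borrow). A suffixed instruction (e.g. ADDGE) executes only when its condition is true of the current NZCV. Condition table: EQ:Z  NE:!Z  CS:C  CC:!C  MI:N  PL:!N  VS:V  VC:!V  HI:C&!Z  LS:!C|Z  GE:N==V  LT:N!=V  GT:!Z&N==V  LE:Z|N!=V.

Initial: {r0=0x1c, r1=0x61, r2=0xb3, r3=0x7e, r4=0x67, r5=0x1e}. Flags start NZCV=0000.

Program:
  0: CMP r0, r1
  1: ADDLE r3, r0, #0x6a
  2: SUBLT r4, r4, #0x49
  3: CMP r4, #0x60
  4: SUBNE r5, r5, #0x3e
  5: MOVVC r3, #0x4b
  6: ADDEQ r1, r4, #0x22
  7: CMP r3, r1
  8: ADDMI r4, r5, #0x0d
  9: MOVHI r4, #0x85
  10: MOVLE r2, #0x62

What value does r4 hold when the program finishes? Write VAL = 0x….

VAL = 0xed

0: ✓ CMP  NZCV=1000
1: ✓ ADDLE  r3←0x86
2: ✓ SUBLT  r4←0x1e
3: ✓ CMP  NZCV=1000
4: ✓ SUBNE  r5←0xe0
5: ✓ MOVVC  r3←0x4b
6: · ADDEQ
7: ✓ CMP  NZCV=1000
8: ✓ ADDMI  r4←0xed
9: · MOVHI
10: ✓ MOVLE  r2←0x62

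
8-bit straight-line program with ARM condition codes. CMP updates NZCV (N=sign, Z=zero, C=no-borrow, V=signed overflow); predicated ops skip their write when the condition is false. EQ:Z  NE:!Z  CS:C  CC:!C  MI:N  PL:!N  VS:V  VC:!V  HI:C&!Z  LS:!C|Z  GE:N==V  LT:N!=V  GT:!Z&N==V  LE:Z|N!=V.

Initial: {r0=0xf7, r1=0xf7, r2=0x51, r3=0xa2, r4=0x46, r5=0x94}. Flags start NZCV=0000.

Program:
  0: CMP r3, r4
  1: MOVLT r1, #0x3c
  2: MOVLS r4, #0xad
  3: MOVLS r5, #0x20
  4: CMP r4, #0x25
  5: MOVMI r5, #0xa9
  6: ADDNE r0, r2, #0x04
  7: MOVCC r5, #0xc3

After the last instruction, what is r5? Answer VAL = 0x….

0: ✓ CMP  NZCV=0011
1: ✓ MOVLT  r1←0x3c
2: · MOVLS
3: · MOVLS
4: ✓ CMP  NZCV=0010
5: · MOVMI
6: ✓ ADDNE  r0←0x55
7: · MOVCC

VAL = 0x94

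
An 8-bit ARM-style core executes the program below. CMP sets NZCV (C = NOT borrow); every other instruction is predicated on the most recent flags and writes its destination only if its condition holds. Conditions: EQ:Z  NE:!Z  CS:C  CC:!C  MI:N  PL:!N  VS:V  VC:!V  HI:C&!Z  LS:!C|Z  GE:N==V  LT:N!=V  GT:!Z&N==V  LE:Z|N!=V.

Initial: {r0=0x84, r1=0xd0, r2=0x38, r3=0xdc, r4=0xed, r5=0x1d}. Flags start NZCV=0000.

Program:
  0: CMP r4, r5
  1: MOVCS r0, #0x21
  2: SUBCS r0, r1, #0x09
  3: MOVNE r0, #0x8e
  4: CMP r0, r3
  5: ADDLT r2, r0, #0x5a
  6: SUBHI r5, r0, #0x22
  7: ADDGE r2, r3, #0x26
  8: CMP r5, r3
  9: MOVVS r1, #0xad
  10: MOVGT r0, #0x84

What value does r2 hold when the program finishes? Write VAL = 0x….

VAL = 0xe8

0: ✓ CMP  NZCV=1010
1: ✓ MOVCS  r0←0x21
2: ✓ SUBCS  r0←0xc7
3: ✓ MOVNE  r0←0x8e
4: ✓ CMP  NZCV=1000
5: ✓ ADDLT  r2←0xe8
6: · SUBHI
7: · ADDGE
8: ✓ CMP  NZCV=0000
9: · MOVVS
10: ✓ MOVGT  r0←0x84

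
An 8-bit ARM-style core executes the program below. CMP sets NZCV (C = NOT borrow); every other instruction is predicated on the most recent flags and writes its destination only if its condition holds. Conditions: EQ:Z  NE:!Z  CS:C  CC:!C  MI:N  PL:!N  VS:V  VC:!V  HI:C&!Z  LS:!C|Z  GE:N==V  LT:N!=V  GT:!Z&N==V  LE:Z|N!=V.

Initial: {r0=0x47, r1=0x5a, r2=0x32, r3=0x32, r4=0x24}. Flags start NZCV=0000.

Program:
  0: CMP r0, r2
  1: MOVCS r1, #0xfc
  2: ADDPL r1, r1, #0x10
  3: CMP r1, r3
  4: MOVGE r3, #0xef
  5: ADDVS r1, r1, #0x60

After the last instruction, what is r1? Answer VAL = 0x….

0: ✓ CMP  NZCV=0010
1: ✓ MOVCS  r1←0xfc
2: ✓ ADDPL  r1←0x0c
3: ✓ CMP  NZCV=1000
4: · MOVGE
5: · ADDVS

VAL = 0x0c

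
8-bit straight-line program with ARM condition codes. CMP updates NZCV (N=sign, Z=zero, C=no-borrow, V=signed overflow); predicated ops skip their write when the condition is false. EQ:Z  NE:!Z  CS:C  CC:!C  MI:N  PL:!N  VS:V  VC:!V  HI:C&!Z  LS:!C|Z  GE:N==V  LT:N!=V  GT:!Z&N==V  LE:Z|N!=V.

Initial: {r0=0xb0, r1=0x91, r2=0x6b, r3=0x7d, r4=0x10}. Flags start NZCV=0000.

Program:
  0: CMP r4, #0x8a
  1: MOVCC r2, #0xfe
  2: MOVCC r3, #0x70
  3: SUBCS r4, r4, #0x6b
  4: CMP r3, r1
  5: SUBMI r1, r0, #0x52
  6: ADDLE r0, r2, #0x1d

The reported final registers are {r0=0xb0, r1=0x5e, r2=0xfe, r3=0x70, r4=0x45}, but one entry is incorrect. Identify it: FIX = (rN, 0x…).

FIX = (r4, 0x10)

[0] flags=1001 → (cmp)
[1] flags=1001 CC?T → r2=0xfe
[2] flags=1001 CC?T → r3=0x70
[3] flags=1001 CS?F → skip
[4] flags=1001 → (cmp)
[5] flags=1001 MI?T → r1=0x5e
[6] flags=1001 LE?F → skip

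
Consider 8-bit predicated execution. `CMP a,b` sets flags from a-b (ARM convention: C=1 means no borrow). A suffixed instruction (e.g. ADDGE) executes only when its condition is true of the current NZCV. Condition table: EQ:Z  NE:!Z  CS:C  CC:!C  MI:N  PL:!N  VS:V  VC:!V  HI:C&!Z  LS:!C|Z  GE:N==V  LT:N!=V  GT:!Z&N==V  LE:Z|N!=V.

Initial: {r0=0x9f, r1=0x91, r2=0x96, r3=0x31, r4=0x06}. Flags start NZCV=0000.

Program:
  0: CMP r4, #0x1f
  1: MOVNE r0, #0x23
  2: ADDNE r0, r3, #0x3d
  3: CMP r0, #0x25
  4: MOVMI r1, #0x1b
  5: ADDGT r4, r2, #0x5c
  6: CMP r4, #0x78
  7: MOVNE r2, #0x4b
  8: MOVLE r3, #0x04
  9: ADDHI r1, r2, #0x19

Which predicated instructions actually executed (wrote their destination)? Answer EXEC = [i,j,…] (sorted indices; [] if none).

EXEC = [1,2,5,7,8,9]

0: ✓ CMP  NZCV=1000
1: ✓ MOVNE  r0←0x23
2: ✓ ADDNE  r0←0x6e
3: ✓ CMP  NZCV=0010
4: · MOVMI
5: ✓ ADDGT  r4←0xf2
6: ✓ CMP  NZCV=0011
7: ✓ MOVNE  r2←0x4b
8: ✓ MOVLE  r3←0x04
9: ✓ ADDHI  r1←0x64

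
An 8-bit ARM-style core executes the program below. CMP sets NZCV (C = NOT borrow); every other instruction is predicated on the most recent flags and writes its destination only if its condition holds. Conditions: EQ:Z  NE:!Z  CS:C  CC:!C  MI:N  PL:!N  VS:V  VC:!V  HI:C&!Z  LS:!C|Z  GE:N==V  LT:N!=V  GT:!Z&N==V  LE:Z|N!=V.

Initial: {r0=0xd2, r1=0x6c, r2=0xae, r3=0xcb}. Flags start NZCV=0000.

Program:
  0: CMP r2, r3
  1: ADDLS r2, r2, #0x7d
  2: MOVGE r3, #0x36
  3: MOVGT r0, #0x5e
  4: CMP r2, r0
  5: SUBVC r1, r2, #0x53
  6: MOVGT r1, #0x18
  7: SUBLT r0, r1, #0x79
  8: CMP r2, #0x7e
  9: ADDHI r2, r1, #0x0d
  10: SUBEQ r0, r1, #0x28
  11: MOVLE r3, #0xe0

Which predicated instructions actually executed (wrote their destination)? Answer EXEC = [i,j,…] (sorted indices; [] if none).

EXEC = [1,5,6,11]

0: ✓ CMP  NZCV=1000
1: ✓ ADDLS  r2←0x2b
2: · MOVGE
3: · MOVGT
4: ✓ CMP  NZCV=0000
5: ✓ SUBVC  r1←0xd8
6: ✓ MOVGT  r1←0x18
7: · SUBLT
8: ✓ CMP  NZCV=1000
9: · ADDHI
10: · SUBEQ
11: ✓ MOVLE  r3←0xe0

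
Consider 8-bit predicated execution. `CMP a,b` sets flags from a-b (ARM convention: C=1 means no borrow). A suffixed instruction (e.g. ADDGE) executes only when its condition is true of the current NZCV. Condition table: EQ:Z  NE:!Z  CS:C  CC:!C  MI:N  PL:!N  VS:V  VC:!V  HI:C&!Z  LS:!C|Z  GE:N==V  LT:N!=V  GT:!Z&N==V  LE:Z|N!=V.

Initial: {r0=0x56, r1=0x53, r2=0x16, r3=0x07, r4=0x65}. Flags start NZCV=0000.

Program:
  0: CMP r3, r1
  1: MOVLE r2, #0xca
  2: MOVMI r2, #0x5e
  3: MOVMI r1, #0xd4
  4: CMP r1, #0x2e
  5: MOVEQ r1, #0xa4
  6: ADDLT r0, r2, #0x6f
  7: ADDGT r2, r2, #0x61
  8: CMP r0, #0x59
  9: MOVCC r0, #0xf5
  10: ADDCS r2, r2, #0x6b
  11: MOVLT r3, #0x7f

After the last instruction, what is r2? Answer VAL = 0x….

VAL = 0xc9

[0] flags=1000 → (cmp)
[1] flags=1000 LE?T → r2=0xca
[2] flags=1000 MI?T → r2=0x5e
[3] flags=1000 MI?T → r1=0xd4
[4] flags=1010 → (cmp)
[5] flags=1010 EQ?F → skip
[6] flags=1010 LT?T → r0=0xcd
[7] flags=1010 GT?F → skip
[8] flags=0011 → (cmp)
[9] flags=0011 CC?F → skip
[10] flags=0011 CS?T → r2=0xc9
[11] flags=0011 LT?T → r3=0x7f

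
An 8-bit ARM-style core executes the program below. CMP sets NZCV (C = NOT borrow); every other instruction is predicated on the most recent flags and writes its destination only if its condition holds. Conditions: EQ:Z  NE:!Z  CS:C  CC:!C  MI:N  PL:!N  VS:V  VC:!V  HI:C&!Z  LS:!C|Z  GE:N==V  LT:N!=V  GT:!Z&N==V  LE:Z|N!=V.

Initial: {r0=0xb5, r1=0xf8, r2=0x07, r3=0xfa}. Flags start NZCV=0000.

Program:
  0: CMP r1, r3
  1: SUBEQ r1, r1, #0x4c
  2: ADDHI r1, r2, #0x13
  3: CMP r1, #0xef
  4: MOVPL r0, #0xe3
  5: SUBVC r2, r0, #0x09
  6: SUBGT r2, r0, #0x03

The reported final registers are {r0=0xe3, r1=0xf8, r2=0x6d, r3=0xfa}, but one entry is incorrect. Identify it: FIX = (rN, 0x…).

FIX = (r2, 0xe0)

[0] flags=1000 → (cmp)
[1] flags=1000 EQ?F → skip
[2] flags=1000 HI?F → skip
[3] flags=0010 → (cmp)
[4] flags=0010 PL?T → r0=0xe3
[5] flags=0010 VC?T → r2=0xda
[6] flags=0010 GT?T → r2=0xe0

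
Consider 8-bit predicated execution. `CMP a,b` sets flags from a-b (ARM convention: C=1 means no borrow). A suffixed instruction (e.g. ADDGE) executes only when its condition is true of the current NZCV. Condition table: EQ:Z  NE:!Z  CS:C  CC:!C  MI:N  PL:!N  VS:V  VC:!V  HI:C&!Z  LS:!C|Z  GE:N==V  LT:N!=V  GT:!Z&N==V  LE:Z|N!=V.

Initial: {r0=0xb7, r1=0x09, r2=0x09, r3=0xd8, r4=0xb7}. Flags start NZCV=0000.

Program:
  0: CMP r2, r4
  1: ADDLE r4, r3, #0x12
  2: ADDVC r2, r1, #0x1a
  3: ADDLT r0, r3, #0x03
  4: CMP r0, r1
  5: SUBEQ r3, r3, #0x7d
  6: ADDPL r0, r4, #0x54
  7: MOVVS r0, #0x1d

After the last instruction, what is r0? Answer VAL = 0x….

[0] flags=0000 → (cmp)
[1] flags=0000 LE?F → skip
[2] flags=0000 VC?T → r2=0x23
[3] flags=0000 LT?F → skip
[4] flags=1010 → (cmp)
[5] flags=1010 EQ?F → skip
[6] flags=1010 PL?F → skip
[7] flags=1010 VS?F → skip

VAL = 0xb7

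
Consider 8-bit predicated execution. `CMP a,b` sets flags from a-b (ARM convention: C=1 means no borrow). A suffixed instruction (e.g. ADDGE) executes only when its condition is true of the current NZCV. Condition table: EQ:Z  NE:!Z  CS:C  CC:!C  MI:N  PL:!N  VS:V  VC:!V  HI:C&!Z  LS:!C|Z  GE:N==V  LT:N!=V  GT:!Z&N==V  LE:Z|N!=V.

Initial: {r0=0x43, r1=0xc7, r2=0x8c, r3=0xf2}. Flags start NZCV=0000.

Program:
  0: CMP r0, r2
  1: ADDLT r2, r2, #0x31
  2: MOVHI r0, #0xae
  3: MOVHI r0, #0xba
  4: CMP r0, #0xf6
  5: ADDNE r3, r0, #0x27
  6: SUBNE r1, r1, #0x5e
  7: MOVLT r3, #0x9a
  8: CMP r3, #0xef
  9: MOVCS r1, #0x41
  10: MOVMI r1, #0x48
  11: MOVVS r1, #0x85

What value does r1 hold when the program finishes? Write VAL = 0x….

VAL = 0x69

0: ✓ CMP  NZCV=1001
1: · ADDLT
2: · MOVHI
3: · MOVHI
4: ✓ CMP  NZCV=0000
5: ✓ ADDNE  r3←0x6a
6: ✓ SUBNE  r1←0x69
7: · MOVLT
8: ✓ CMP  NZCV=0000
9: · MOVCS
10: · MOVMI
11: · MOVVS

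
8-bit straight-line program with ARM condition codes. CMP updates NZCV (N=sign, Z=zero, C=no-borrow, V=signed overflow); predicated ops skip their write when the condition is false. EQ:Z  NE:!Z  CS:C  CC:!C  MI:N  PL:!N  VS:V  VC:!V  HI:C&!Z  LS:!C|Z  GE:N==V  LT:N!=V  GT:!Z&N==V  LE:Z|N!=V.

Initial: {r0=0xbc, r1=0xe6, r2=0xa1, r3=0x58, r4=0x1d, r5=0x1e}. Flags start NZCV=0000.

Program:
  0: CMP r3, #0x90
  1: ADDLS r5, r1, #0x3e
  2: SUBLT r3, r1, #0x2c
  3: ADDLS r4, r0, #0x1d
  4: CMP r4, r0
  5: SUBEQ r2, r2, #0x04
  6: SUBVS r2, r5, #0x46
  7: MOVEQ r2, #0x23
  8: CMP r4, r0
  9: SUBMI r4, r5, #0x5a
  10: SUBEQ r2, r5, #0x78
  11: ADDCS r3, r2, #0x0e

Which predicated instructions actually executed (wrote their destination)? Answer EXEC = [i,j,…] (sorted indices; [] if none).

0: ✓ CMP  NZCV=1001
1: ✓ ADDLS  r5←0x24
2: · SUBLT
3: ✓ ADDLS  r4←0xd9
4: ✓ CMP  NZCV=0010
5: · SUBEQ
6: · SUBVS
7: · MOVEQ
8: ✓ CMP  NZCV=0010
9: · SUBMI
10: · SUBEQ
11: ✓ ADDCS  r3←0xaf

EXEC = [1,3,11]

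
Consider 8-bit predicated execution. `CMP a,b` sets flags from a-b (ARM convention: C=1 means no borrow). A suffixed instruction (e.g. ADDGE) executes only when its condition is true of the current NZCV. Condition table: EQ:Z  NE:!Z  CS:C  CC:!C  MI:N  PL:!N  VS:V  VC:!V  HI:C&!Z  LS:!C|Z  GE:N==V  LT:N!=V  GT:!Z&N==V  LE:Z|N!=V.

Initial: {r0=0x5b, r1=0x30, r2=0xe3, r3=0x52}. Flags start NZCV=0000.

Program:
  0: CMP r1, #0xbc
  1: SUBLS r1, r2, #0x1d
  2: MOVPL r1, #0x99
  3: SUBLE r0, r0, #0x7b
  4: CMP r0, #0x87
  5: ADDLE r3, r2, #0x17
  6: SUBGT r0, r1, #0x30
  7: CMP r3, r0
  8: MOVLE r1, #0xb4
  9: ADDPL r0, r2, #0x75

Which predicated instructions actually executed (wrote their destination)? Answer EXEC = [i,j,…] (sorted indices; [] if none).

EXEC = [1,2,6,8]

0: ✓ CMP  NZCV=0000
1: ✓ SUBLS  r1←0xc6
2: ✓ MOVPL  r1←0x99
3: · SUBLE
4: ✓ CMP  NZCV=1001
5: · ADDLE
6: ✓ SUBGT  r0←0x69
7: ✓ CMP  NZCV=1000
8: ✓ MOVLE  r1←0xb4
9: · ADDPL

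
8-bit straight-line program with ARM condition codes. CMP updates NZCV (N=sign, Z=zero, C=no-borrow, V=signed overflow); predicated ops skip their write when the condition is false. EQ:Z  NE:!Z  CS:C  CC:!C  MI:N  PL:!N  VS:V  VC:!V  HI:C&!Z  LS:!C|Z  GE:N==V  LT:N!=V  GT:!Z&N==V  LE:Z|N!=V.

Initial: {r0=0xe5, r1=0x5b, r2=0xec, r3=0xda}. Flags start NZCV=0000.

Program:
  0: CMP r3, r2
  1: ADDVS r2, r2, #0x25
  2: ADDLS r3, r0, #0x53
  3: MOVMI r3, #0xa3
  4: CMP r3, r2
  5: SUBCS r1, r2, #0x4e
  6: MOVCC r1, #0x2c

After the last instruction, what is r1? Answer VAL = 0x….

VAL = 0x2c

[0] flags=1000 → (cmp)
[1] flags=1000 VS?F → skip
[2] flags=1000 LS?T → r3=0x38
[3] flags=1000 MI?T → r3=0xa3
[4] flags=1000 → (cmp)
[5] flags=1000 CS?F → skip
[6] flags=1000 CC?T → r1=0x2c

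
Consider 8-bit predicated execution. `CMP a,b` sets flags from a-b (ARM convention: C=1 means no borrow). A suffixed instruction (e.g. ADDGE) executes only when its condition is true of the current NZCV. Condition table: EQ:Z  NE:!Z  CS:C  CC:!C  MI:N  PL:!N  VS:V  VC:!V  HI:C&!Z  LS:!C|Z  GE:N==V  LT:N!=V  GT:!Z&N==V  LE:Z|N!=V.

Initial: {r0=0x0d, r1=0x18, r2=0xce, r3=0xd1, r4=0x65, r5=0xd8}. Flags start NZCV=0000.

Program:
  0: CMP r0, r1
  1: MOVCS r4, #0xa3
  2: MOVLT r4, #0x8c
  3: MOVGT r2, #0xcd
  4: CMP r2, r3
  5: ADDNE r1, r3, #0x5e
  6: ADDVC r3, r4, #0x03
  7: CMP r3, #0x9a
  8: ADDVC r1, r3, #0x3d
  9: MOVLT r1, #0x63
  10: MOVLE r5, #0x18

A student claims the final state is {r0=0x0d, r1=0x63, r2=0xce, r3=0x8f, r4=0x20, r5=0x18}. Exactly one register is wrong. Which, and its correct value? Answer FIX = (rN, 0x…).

[0] flags=1000 → (cmp)
[1] flags=1000 CS?F → skip
[2] flags=1000 LT?T → r4=0x8c
[3] flags=1000 GT?F → skip
[4] flags=1000 → (cmp)
[5] flags=1000 NE?T → r1=0x2f
[6] flags=1000 VC?T → r3=0x8f
[7] flags=1000 → (cmp)
[8] flags=1000 VC?T → r1=0xcc
[9] flags=1000 LT?T → r1=0x63
[10] flags=1000 LE?T → r5=0x18

FIX = (r4, 0x8c)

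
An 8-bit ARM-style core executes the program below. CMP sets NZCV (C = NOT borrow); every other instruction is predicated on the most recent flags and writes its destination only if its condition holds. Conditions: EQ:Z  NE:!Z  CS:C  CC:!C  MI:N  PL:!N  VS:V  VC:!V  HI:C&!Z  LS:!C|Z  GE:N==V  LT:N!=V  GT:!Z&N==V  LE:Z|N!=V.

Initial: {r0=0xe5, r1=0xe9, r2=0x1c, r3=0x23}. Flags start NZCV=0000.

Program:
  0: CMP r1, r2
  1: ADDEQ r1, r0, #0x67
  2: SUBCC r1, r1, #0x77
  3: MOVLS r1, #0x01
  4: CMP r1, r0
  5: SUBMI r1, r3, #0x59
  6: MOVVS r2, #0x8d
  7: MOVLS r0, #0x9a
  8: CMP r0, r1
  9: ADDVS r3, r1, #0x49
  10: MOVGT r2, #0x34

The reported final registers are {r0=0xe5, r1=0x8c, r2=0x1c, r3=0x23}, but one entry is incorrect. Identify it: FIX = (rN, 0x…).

[0] flags=1010 → (cmp)
[1] flags=1010 EQ?F → skip
[2] flags=1010 CC?F → skip
[3] flags=1010 LS?F → skip
[4] flags=0010 → (cmp)
[5] flags=0010 MI?F → skip
[6] flags=0010 VS?F → skip
[7] flags=0010 LS?F → skip
[8] flags=1000 → (cmp)
[9] flags=1000 VS?F → skip
[10] flags=1000 GT?F → skip

FIX = (r1, 0xe9)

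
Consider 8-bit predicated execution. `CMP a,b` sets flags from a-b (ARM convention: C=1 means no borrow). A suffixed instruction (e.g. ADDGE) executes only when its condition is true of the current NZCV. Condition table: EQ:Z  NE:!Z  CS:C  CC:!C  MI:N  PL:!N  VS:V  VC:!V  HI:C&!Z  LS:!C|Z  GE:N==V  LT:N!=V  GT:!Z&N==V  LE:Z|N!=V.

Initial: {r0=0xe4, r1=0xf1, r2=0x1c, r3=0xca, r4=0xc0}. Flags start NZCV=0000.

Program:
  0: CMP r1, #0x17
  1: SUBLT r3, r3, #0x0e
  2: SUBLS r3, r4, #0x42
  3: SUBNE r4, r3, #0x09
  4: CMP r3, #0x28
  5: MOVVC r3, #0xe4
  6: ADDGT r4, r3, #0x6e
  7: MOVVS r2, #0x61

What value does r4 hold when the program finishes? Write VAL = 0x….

0: ✓ CMP  NZCV=1010
1: ✓ SUBLT  r3←0xbc
2: · SUBLS
3: ✓ SUBNE  r4←0xb3
4: ✓ CMP  NZCV=1010
5: ✓ MOVVC  r3←0xe4
6: · ADDGT
7: · MOVVS

VAL = 0xb3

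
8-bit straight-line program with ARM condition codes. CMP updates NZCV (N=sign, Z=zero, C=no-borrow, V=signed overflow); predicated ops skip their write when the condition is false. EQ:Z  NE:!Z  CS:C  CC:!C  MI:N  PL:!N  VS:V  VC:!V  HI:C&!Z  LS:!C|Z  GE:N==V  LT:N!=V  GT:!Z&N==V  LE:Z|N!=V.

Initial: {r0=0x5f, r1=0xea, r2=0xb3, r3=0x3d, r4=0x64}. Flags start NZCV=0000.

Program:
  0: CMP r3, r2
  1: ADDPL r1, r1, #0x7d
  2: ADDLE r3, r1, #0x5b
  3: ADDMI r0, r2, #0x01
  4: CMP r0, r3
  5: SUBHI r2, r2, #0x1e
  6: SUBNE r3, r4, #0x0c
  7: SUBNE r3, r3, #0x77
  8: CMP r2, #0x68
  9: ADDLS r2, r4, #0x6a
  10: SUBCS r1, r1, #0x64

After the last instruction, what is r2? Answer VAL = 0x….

VAL = 0x95

[0] flags=1001 → (cmp)
[1] flags=1001 PL?F → skip
[2] flags=1001 LE?F → skip
[3] flags=1001 MI?T → r0=0xb4
[4] flags=0011 → (cmp)
[5] flags=0011 HI?T → r2=0x95
[6] flags=0011 NE?T → r3=0x58
[7] flags=0011 NE?T → r3=0xe1
[8] flags=0011 → (cmp)
[9] flags=0011 LS?F → skip
[10] flags=0011 CS?T → r1=0x86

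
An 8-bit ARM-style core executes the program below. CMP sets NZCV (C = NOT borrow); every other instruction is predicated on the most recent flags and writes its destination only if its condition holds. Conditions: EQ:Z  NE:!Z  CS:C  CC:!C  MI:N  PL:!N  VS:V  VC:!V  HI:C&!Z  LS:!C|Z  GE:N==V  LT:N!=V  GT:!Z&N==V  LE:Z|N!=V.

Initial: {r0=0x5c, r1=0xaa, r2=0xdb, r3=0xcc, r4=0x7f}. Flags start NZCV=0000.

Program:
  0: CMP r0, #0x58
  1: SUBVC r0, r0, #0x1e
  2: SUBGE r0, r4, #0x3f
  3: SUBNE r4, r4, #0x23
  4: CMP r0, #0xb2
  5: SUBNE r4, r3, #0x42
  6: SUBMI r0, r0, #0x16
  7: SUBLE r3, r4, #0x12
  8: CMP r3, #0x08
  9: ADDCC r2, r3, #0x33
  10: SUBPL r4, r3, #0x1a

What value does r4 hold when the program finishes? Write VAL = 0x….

VAL = 0x8a

[0] flags=0010 → (cmp)
[1] flags=0010 VC?T → r0=0x3e
[2] flags=0010 GE?T → r0=0x40
[3] flags=0010 NE?T → r4=0x5c
[4] flags=1001 → (cmp)
[5] flags=1001 NE?T → r4=0x8a
[6] flags=1001 MI?T → r0=0x2a
[7] flags=1001 LE?F → skip
[8] flags=1010 → (cmp)
[9] flags=1010 CC?F → skip
[10] flags=1010 PL?F → skip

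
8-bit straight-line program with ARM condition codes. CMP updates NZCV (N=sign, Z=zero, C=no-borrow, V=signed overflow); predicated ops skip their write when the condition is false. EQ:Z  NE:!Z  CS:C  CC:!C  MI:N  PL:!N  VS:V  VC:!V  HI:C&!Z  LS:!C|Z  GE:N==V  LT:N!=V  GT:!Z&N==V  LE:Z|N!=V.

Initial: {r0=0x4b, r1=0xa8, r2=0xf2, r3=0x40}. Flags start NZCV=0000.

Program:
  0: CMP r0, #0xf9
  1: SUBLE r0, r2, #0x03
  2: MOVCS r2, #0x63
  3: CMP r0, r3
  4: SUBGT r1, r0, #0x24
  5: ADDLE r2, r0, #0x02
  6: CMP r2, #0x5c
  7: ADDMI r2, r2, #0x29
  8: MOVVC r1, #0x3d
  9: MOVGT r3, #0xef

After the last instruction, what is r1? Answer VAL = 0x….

0: ✓ CMP  NZCV=0000
1: · SUBLE
2: · MOVCS
3: ✓ CMP  NZCV=0010
4: ✓ SUBGT  r1←0x27
5: · ADDLE
6: ✓ CMP  NZCV=1010
7: ✓ ADDMI  r2←0x1b
8: ✓ MOVVC  r1←0x3d
9: · MOVGT

VAL = 0x3d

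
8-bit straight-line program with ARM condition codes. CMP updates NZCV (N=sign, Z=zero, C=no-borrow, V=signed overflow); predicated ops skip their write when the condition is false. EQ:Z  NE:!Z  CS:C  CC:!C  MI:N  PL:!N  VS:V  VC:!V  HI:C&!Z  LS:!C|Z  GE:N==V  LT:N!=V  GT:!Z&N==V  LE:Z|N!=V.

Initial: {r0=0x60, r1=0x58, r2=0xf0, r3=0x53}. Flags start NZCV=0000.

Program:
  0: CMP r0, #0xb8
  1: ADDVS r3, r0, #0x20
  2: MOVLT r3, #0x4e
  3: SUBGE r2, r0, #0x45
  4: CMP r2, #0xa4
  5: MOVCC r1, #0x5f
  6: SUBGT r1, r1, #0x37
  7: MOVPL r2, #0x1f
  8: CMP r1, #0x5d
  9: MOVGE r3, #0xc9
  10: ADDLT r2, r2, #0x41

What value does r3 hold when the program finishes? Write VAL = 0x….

VAL = 0x80

[0] flags=1001 → (cmp)
[1] flags=1001 VS?T → r3=0x80
[2] flags=1001 LT?F → skip
[3] flags=1001 GE?T → r2=0x1b
[4] flags=0000 → (cmp)
[5] flags=0000 CC?T → r1=0x5f
[6] flags=0000 GT?T → r1=0x28
[7] flags=0000 PL?T → r2=0x1f
[8] flags=1000 → (cmp)
[9] flags=1000 GE?F → skip
[10] flags=1000 LT?T → r2=0x60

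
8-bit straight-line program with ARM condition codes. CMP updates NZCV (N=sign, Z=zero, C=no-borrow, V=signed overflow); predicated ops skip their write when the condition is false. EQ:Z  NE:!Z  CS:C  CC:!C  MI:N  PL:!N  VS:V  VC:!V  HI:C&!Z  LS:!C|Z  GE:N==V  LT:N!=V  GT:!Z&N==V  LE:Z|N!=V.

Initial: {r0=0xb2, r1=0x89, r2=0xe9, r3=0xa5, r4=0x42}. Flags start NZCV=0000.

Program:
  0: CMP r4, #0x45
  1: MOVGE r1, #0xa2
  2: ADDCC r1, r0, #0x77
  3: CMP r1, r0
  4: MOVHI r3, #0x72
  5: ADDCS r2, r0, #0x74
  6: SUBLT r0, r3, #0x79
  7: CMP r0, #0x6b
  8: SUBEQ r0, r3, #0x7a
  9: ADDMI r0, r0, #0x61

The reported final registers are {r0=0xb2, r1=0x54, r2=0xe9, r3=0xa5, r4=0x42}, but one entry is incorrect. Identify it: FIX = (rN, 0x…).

[0] flags=1000 → (cmp)
[1] flags=1000 GE?F → skip
[2] flags=1000 CC?T → r1=0x29
[3] flags=0000 → (cmp)
[4] flags=0000 HI?F → skip
[5] flags=0000 CS?F → skip
[6] flags=0000 LT?F → skip
[7] flags=0011 → (cmp)
[8] flags=0011 EQ?F → skip
[9] flags=0011 MI?F → skip

FIX = (r1, 0x29)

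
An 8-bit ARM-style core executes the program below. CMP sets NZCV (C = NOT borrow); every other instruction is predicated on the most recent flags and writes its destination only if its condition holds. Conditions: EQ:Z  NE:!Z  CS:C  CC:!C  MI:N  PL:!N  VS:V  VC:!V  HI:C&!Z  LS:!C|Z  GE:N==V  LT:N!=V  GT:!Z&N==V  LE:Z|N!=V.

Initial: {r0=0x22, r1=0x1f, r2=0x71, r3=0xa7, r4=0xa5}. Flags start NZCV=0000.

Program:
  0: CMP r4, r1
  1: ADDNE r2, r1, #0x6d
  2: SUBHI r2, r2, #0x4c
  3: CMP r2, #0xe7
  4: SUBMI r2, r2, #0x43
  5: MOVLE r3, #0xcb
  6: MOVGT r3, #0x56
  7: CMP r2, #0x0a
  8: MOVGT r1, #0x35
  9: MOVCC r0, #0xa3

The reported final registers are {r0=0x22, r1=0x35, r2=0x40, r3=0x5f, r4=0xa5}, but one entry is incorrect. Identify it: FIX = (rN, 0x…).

0: ✓ CMP  NZCV=1010
1: ✓ ADDNE  r2←0x8c
2: ✓ SUBHI  r2←0x40
3: ✓ CMP  NZCV=0000
4: · SUBMI
5: · MOVLE
6: ✓ MOVGT  r3←0x56
7: ✓ CMP  NZCV=0010
8: ✓ MOVGT  r1←0x35
9: · MOVCC

FIX = (r3, 0x56)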